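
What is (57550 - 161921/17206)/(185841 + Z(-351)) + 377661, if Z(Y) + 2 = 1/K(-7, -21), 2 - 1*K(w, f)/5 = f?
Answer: 138872781432665261/367717788116 ≈ 3.7766e+5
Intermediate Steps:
K(w, f) = 10 - 5*f
Z(Y) = -229/115 (Z(Y) = -2 + 1/(10 - 5*(-21)) = -2 + 1/(10 + 105) = -2 + 1/115 = -229/115)
(57550 - 161921/17206)/(185841 + Z(-351)) + 377661 = (57550 - 161921/17206)/(185841 - 229/115) + 377661 = (57550 - 161921*1/17206)/(21371486/115) + 377661 = (57550 - 161921/17206)*(115/21371486) + 377661 = (990043379/17206)*(115/21371486) + 377661 = 113854988585/367717788116 + 377661 = 138872781432665261/367717788116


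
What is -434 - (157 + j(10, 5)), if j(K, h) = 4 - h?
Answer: -590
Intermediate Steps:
-434 - (157 + j(10, 5)) = -434 - (157 + (4 - 1*5)) = -434 - (157 + (4 - 5)) = -434 - (157 - 1) = -434 - 1*156 = -434 - 156 = -590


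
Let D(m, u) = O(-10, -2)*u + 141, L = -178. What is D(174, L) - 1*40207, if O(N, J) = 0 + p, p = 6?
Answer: -41134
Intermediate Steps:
O(N, J) = 6 (O(N, J) = 0 + 6 = 6)
D(m, u) = 141 + 6*u (D(m, u) = 6*u + 141 = 141 + 6*u)
D(174, L) - 1*40207 = (141 + 6*(-178)) - 1*40207 = (141 - 1068) - 40207 = -927 - 40207 = -41134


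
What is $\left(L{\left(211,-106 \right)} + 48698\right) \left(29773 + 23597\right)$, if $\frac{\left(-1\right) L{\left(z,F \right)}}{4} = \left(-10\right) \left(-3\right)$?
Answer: $2592607860$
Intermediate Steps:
$L{\left(z,F \right)} = -120$ ($L{\left(z,F \right)} = - 4 \left(\left(-10\right) \left(-3\right)\right) = \left(-4\right) 30 = -120$)
$\left(L{\left(211,-106 \right)} + 48698\right) \left(29773 + 23597\right) = \left(-120 + 48698\right) \left(29773 + 23597\right) = 48578 \cdot 53370 = 2592607860$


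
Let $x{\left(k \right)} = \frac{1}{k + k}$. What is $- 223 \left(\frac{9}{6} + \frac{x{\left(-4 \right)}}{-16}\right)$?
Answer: $- \frac{43039}{128} \approx -336.24$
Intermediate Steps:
$x{\left(k \right)} = \frac{1}{2 k}$
$- 223 \left(\frac{9}{6} + \frac{x{\left(-4 \right)}}{-16}\right) = - 223 \left(\frac{9}{6} + \frac{\frac{1}{2} \frac{1}{-4}}{-16}\right) = - 223 \left(9 \cdot \frac{1}{6} + \frac{1}{2} \left(- \frac{1}{4}\right) \left(- \frac{1}{16}\right)\right) = - 223 \left(\frac{3}{2} - - \frac{1}{128}\right) = - 223 \left(\frac{3}{2} + \frac{1}{128}\right) = \left(-223\right) \frac{193}{128} = - \frac{43039}{128}$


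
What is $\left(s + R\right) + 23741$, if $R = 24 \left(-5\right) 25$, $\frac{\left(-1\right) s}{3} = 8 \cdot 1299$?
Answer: $-10435$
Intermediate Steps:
$s = -31176$ ($s = - 3 \cdot 8 \cdot 1299 = \left(-3\right) 10392 = -31176$)
$R = -3000$ ($R = \left(-120\right) 25 = -3000$)
$\left(s + R\right) + 23741 = \left(-31176 - 3000\right) + 23741 = -34176 + 23741 = -10435$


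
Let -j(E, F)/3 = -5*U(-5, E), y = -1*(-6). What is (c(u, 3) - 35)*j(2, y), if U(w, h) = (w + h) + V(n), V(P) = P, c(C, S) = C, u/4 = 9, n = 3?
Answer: 0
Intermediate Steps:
u = 36 (u = 4*9 = 36)
y = 6
U(w, h) = 3 + h + w (U(w, h) = (w + h) + 3 = (h + w) + 3 = 3 + h + w)
j(E, F) = -30 + 15*E (j(E, F) = -(-15)*(3 + E - 5) = -(-15)*(-2 + E) = -3*(10 - 5*E) = -30 + 15*E)
(c(u, 3) - 35)*j(2, y) = (36 - 35)*(-30 + 15*2) = 1*(-30 + 30) = 1*0 = 0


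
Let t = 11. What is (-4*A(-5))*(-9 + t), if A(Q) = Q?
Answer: 40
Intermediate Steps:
(-4*A(-5))*(-9 + t) = (-4*(-5))*(-9 + 11) = 20*2 = 40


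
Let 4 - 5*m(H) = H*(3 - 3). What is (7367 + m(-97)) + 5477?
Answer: 64224/5 ≈ 12845.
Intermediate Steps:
m(H) = ⅘ (m(H) = ⅘ - H*(3 - 3)/5 = ⅘ - H*0/5 = ⅘ - ⅕*0 = ⅘ + 0 = ⅘)
(7367 + m(-97)) + 5477 = (7367 + ⅘) + 5477 = 36839/5 + 5477 = 64224/5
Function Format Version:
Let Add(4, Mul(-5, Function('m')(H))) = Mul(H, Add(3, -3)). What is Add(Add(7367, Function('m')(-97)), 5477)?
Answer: Rational(64224, 5) ≈ 12845.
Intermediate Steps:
Function('m')(H) = Rational(4, 5) (Function('m')(H) = Add(Rational(4, 5), Mul(Rational(-1, 5), Mul(H, Add(3, -3)))) = Add(Rational(4, 5), Mul(Rational(-1, 5), Mul(H, 0))) = Add(Rational(4, 5), Mul(Rational(-1, 5), 0)) = Add(Rational(4, 5), 0) = Rational(4, 5))
Add(Add(7367, Function('m')(-97)), 5477) = Add(Add(7367, Rational(4, 5)), 5477) = Add(Rational(36839, 5), 5477) = Rational(64224, 5)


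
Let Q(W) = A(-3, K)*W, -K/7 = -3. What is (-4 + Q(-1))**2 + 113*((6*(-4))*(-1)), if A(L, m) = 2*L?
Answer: 2716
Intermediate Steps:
K = 21 (K = -7*(-3) = 21)
Q(W) = -6*W (Q(W) = (2*(-3))*W = -6*W)
(-4 + Q(-1))**2 + 113*((6*(-4))*(-1)) = (-4 - 6*(-1))**2 + 113*((6*(-4))*(-1)) = (-4 + 6)**2 + 113*(-24*(-1)) = 2**2 + 113*24 = 4 + 2712 = 2716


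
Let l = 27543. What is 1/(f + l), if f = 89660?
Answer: 1/117203 ≈ 8.5322e-6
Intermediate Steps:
1/(f + l) = 1/(89660 + 27543) = 1/117203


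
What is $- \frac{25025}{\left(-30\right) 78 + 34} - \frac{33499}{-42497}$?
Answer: $\frac{1140736119}{97998082} \approx 11.64$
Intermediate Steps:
$- \frac{25025}{\left(-30\right) 78 + 34} - \frac{33499}{-42497} = - \frac{25025}{-2340 + 34} - - \frac{33499}{42497} = - \frac{25025}{-2306} + \frac{33499}{42497} = \left(-25025\right) \left(- \frac{1}{2306}\right) + \frac{33499}{42497} = \frac{25025}{2306} + \frac{33499}{42497} = \frac{1140736119}{97998082}$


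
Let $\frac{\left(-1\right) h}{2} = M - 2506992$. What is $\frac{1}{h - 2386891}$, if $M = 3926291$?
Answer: $- \frac{1}{5225489} \approx -1.9137 \cdot 10^{-7}$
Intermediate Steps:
$h = -2838598$ ($h = - 2 \left(3926291 - 2506992\right) = \left(-2\right) 1419299 = -2838598$)
$\frac{1}{h - 2386891} = \frac{1}{-2838598 - 2386891} = \frac{1}{-5225489} = - \frac{1}{5225489}$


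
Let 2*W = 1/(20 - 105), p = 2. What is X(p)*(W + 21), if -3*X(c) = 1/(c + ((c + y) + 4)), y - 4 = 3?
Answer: -3569/7650 ≈ -0.46654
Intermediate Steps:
y = 7 (y = 4 + 3 = 7)
W = -1/170 (W = 1/(2*(20 - 105)) = (½)/(-85) = (½)*(-1/85) = -1/170 ≈ -0.0058824)
X(c) = -1/(3*(11 + 2*c)) (X(c) = -1/(3*(c + ((c + 7) + 4))) = -1/(3*(c + ((7 + c) + 4))) = -1/(3*(c + (11 + c))) = -1/(3*(11 + 2*c)))
X(p)*(W + 21) = (-1/(33 + 6*2))*(-1/170 + 21) = -1/(33 + 12)*(3569/170) = -1/45*(3569/170) = -1*1/45*(3569/170) = -1/45*3569/170 = -3569/7650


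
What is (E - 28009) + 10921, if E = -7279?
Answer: -24367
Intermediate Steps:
(E - 28009) + 10921 = (-7279 - 28009) + 10921 = -35288 + 10921 = -24367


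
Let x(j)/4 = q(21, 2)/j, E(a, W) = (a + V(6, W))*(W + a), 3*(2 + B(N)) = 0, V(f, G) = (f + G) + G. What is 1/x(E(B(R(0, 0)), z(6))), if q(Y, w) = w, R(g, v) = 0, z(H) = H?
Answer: 8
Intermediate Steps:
V(f, G) = f + 2*G (V(f, G) = (G + f) + G = f + 2*G)
B(N) = -2 (B(N) = -2 + (⅓)*0 = -2 + 0 = -2)
E(a, W) = (W + a)*(6 + a + 2*W) (E(a, W) = (a + (6 + 2*W))*(W + a) = (6 + a + 2*W)*(W + a) = (W + a)*(6 + a + 2*W))
x(j) = 8/j (x(j) = 4*(2/j) = 8/j)
1/x(E(B(R(0, 0)), z(6))) = 1/(8/((-2)² + 6*(-2) + 2*6*(3 + 6) + 2*(-2)*(3 + 6))) = 1/(8/(4 - 12 + 2*6*9 + 2*(-2)*9)) = 1/(8/(4 - 12 + 108 - 36)) = 1/(8/64) = 1/(8*(1/64)) = 1/(⅛) = 8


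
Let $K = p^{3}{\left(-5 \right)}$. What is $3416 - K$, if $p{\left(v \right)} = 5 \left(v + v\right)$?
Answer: $128416$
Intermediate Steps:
$p{\left(v \right)} = 10 v$ ($p{\left(v \right)} = 5 \cdot 2 v = 10 v$)
$K = -125000$ ($K = \left(10 \left(-5\right)\right)^{3} = \left(-50\right)^{3} = -125000$)
$3416 - K = 3416 - -125000 = 3416 + 125000 = 128416$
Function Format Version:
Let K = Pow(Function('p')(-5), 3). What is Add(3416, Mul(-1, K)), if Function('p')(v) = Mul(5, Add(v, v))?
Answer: 128416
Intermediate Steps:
Function('p')(v) = Mul(10, v) (Function('p')(v) = Mul(5, Mul(2, v)) = Mul(10, v))
K = -125000 (K = Pow(Mul(10, -5), 3) = Pow(-50, 3) = -125000)
Add(3416, Mul(-1, K)) = Add(3416, Mul(-1, -125000)) = Add(3416, 125000) = 128416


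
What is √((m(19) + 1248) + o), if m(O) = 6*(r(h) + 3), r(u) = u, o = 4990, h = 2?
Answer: 2*√1567 ≈ 79.171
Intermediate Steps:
m(O) = 30 (m(O) = 6*(2 + 3) = 6*5 = 30)
√((m(19) + 1248) + o) = √((30 + 1248) + 4990) = √(1278 + 4990) = √6268 = 2*√1567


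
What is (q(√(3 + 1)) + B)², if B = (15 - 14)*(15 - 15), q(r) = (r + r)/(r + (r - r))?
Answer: 4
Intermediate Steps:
q(r) = 2 (q(r) = (2*r)/(r + 0) = (2*r)/r = 2)
B = 0 (B = 1*0 = 0)
(q(√(3 + 1)) + B)² = (2 + 0)² = 2² = 4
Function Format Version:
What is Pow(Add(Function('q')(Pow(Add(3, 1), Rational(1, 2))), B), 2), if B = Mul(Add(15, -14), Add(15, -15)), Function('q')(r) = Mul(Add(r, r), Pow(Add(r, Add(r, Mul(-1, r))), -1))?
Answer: 4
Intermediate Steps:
Function('q')(r) = 2 (Function('q')(r) = Mul(Mul(2, r), Pow(Add(r, 0), -1)) = Mul(Mul(2, r), Pow(r, -1)) = 2)
B = 0 (B = Mul(1, 0) = 0)
Pow(Add(Function('q')(Pow(Add(3, 1), Rational(1, 2))), B), 2) = Pow(Add(2, 0), 2) = Pow(2, 2) = 4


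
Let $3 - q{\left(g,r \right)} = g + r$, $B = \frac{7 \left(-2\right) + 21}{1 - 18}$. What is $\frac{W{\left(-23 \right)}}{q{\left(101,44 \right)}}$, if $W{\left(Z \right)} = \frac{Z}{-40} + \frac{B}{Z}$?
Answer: $- \frac{9273}{2220880} \approx -0.0041754$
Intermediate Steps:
$B = - \frac{7}{17}$ ($B = \frac{-14 + 21}{1 - 18} = \frac{7}{-17} = 7 \left(- \frac{1}{17}\right) = - \frac{7}{17} \approx -0.41176$)
$W{\left(Z \right)} = - \frac{7}{17 Z} - \frac{Z}{40}$ ($W{\left(Z \right)} = \frac{Z}{-40} - \frac{7}{17 Z} = Z \left(- \frac{1}{40}\right) - \frac{7}{17 Z} = - \frac{Z}{40} - \frac{7}{17 Z} = - \frac{7}{17 Z} - \frac{Z}{40}$)
$q{\left(g,r \right)} = 3 - g - r$ ($q{\left(g,r \right)} = 3 - \left(g + r\right) = 3 - g - r$)
$\frac{W{\left(-23 \right)}}{q{\left(101,44 \right)}} = \frac{- \frac{7}{17 \left(-23\right)} - - \frac{23}{40}}{3 - 101 - 44} = \frac{\left(- \frac{7}{17}\right) \left(- \frac{1}{23}\right) + \frac{23}{40}}{3 - 101 - 44} = \frac{\frac{7}{391} + \frac{23}{40}}{-142} = \frac{9273}{15640} \left(- \frac{1}{142}\right) = - \frac{9273}{2220880}$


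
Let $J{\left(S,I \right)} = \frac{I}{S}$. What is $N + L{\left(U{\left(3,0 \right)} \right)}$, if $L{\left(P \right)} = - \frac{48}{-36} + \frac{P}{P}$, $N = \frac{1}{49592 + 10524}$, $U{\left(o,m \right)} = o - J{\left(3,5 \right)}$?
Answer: $\frac{420815}{180348} \approx 2.3334$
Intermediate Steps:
$U{\left(o,m \right)} = - \frac{5}{3} + o$ ($U{\left(o,m \right)} = o - \frac{5}{3} = - \frac{5}{3} + o$)
$N = \frac{1}{60116} \approx 1.6634 \cdot 10^{-5}$
$L{\left(P \right)} = \frac{7}{3}$ ($L{\left(P \right)} = \left(-48\right) \left(- \frac{1}{36}\right) + 1 = \frac{4}{3} + 1 = \frac{7}{3}$)
$N + L{\left(U{\left(3,0 \right)} \right)} = \frac{1}{60116} + \frac{7}{3} = \frac{420815}{180348}$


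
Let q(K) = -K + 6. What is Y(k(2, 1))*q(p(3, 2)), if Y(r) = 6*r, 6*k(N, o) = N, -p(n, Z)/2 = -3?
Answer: 0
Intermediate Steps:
p(n, Z) = 6 (p(n, Z) = -2*(-3) = 6)
k(N, o) = N/6
q(K) = 6 - K
Y(k(2, 1))*q(p(3, 2)) = (6*((⅙)*2))*(6 - 1*6) = (6*(⅓))*(6 - 6) = 2*0 = 0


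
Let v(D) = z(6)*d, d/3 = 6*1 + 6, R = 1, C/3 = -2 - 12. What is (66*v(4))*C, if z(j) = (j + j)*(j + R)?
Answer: -8382528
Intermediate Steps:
C = -42 (C = 3*(-2 - 12) = 3*(-14) = -42)
z(j) = 2*j*(1 + j) (z(j) = (j + j)*(j + 1) = (2*j)*(1 + j) = 2*j*(1 + j))
d = 36 (d = 3*(6*1 + 6) = 3*(6 + 6) = 3*12 = 36)
v(D) = 3024 (v(D) = (2*6*(1 + 6))*36 = (2*6*7)*36 = 84*36 = 3024)
(66*v(4))*C = (66*3024)*(-42) = 199584*(-42) = -8382528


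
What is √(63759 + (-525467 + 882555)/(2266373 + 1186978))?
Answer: √760367675834928447/3453351 ≈ 252.51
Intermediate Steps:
√(63759 + (-525467 + 882555)/(2266373 + 1186978)) = √(63759 + 357088/3453351) = √(220182563497/3453351) = √760367675834928447/3453351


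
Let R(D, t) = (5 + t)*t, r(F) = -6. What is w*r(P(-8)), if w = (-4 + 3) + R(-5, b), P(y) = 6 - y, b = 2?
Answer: -78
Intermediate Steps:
R(D, t) = t*(5 + t)
w = 13 (w = (-4 + 3) + 2*(5 + 2) = -1 + 2*7 = -1 + 14 = 13)
w*r(P(-8)) = 13*(-6) = -78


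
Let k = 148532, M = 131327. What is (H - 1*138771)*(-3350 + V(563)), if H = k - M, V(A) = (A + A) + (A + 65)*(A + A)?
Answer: -85692359664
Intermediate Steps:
V(A) = 2*A + 2*A*(65 + A) (V(A) = 2*A + (65 + A)*(2*A) = 2*A + 2*A*(65 + A))
H = 17205 (H = 148532 - 1*131327 = 148532 - 131327 = 17205)
(H - 1*138771)*(-3350 + V(563)) = (17205 - 1*138771)*(-3350 + 2*563*(66 + 563)) = (17205 - 138771)*(-3350 + 2*563*629) = -121566*(-3350 + 708254) = -121566*704904 = -85692359664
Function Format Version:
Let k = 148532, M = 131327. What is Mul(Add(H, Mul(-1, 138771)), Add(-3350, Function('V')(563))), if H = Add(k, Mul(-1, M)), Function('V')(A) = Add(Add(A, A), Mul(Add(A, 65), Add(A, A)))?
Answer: -85692359664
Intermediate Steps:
Function('V')(A) = Add(Mul(2, A), Mul(2, A, Add(65, A))) (Function('V')(A) = Add(Mul(2, A), Mul(Add(65, A), Mul(2, A))) = Add(Mul(2, A), Mul(2, A, Add(65, A))))
H = 17205 (H = Add(148532, Mul(-1, 131327)) = Add(148532, -131327) = 17205)
Mul(Add(H, Mul(-1, 138771)), Add(-3350, Function('V')(563))) = Mul(Add(17205, Mul(-1, 138771)), Add(-3350, Mul(2, 563, Add(66, 563)))) = Mul(Add(17205, -138771), Add(-3350, Mul(2, 563, 629))) = Mul(-121566, Add(-3350, 708254)) = Mul(-121566, 704904) = -85692359664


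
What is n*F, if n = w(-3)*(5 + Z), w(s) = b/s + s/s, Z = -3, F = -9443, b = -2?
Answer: -94430/3 ≈ -31477.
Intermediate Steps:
w(s) = 1 - 2/s (w(s) = -2/s + s/s = -2/s + 1 = 1 - 2/s)
n = 10/3 (n = ((-2 - 3)/(-3))*(5 - 3) = -1/3*(-5)*2 = (5/3)*2 = 10/3 ≈ 3.3333)
n*F = (10/3)*(-9443) = -94430/3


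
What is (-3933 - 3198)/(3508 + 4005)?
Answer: -7131/7513 ≈ -0.94915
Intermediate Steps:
(-3933 - 3198)/(3508 + 4005) = -7131/7513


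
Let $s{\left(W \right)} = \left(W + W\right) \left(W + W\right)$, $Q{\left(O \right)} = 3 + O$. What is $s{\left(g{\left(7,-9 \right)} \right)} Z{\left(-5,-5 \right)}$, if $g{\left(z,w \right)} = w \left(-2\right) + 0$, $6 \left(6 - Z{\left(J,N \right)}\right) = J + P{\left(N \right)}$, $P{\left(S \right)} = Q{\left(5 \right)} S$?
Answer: $17496$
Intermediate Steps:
$P{\left(S \right)} = 8 S$ ($P{\left(S \right)} = \left(3 + 5\right) S = 8 S$)
$Z{\left(J,N \right)} = 6 - \frac{4 N}{3} - \frac{J}{6}$ ($Z{\left(J,N \right)} = 6 - \frac{J + 8 N}{6} = 6 - \left(\frac{J}{6} + \frac{4 N}{3}\right) = 6 - \frac{4 N}{3} - \frac{J}{6}$)
$g{\left(z,w \right)} = - 2 w$ ($g{\left(z,w \right)} = - 2 w + 0 = - 2 w$)
$s{\left(W \right)} = 4 W^{2}$ ($s{\left(W \right)} = 2 W 2 W = 4 W^{2}$)
$s{\left(g{\left(7,-9 \right)} \right)} Z{\left(-5,-5 \right)} = 4 \left(\left(-2\right) \left(-9\right)\right)^{2} \left(6 - - \frac{20}{3} - - \frac{5}{6}\right) = 4 \cdot 18^{2} \left(6 + \frac{20}{3} + \frac{5}{6}\right) = 4 \cdot 324 \cdot \frac{27}{2} = 1296 \cdot \frac{27}{2} = 17496$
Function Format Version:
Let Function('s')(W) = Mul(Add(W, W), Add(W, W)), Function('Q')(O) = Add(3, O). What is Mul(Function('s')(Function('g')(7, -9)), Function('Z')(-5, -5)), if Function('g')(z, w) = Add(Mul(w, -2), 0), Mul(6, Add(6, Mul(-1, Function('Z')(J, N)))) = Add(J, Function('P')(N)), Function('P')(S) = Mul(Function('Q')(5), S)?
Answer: 17496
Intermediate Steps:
Function('P')(S) = Mul(8, S) (Function('P')(S) = Mul(Add(3, 5), S) = Mul(8, S))
Function('Z')(J, N) = Add(6, Mul(Rational(-4, 3), N), Mul(Rational(-1, 6), J)) (Function('Z')(J, N) = Add(6, Mul(Rational(-1, 6), Add(J, Mul(8, N)))) = Add(6, Add(Mul(Rational(-4, 3), N), Mul(Rational(-1, 6), J))) = Add(6, Mul(Rational(-4, 3), N), Mul(Rational(-1, 6), J)))
Function('g')(z, w) = Mul(-2, w) (Function('g')(z, w) = Add(Mul(-2, w), 0) = Mul(-2, w))
Function('s')(W) = Mul(4, Pow(W, 2)) (Function('s')(W) = Mul(Mul(2, W), Mul(2, W)) = Mul(4, Pow(W, 2)))
Mul(Function('s')(Function('g')(7, -9)), Function('Z')(-5, -5)) = Mul(Mul(4, Pow(Mul(-2, -9), 2)), Add(6, Mul(Rational(-4, 3), -5), Mul(Rational(-1, 6), -5))) = Mul(Mul(4, Pow(18, 2)), Add(6, Rational(20, 3), Rational(5, 6))) = Mul(Mul(4, 324), Rational(27, 2)) = Mul(1296, Rational(27, 2)) = 17496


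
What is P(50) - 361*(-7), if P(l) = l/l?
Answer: 2528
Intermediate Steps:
P(l) = 1
P(50) - 361*(-7) = 1 - 361*(-7) = 1 + 2527 = 2528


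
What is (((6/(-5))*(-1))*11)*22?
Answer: 1452/5 ≈ 290.40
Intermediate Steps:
(((6/(-5))*(-1))*11)*22 = (((6*(-⅕))*(-1))*11)*22 = (-6/5*(-1)*11)*22 = ((6/5)*11)*22 = (66/5)*22 = 1452/5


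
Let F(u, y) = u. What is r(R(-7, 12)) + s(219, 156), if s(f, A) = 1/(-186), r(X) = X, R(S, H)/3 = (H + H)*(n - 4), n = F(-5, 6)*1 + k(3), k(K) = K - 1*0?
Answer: -80353/186 ≈ -432.01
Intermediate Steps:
k(K) = K (k(K) = K + 0 = K)
n = -2 (n = -5*1 + 3 = -5 + 3 = -2)
R(S, H) = -36*H (R(S, H) = 3*((H + H)*(-2 - 4)) = 3*((2*H)*(-6)) = 3*(-12*H) = -36*H)
s(f, A) = -1/186
r(R(-7, 12)) + s(219, 156) = -36*12 - 1/186 = -432 - 1/186 = -80353/186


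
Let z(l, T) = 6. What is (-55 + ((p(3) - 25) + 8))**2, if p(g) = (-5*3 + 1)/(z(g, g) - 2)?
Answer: 22801/4 ≈ 5700.3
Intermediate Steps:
p(g) = -7/2 (p(g) = (-5*3 + 1)/(6 - 2) = (-15 + 1)/4 = -14*1/4 = -7/2)
(-55 + ((p(3) - 25) + 8))**2 = (-55 + ((-7/2 - 25) + 8))**2 = (-55 + (-57/2 + 8))**2 = (-55 - 41/2)**2 = (-151/2)**2 = 22801/4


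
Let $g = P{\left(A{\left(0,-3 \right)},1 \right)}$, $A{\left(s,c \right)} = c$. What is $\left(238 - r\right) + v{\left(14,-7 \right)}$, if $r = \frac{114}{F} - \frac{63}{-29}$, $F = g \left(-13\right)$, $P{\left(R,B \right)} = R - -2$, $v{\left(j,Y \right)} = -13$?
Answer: $\frac{80700}{377} \approx 214.06$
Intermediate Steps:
$P{\left(R,B \right)} = 2 + R$ ($P{\left(R,B \right)} = R + 2 = 2 + R$)
$g = -1$ ($g = 2 - 3 = -1$)
$F = 13$ ($F = \left(-1\right) \left(-13\right) = 13$)
$r = \frac{4125}{377}$ ($r = \frac{114}{13} - \frac{63}{-29} = 114 \cdot \frac{1}{13} - - \frac{63}{29} = \frac{114}{13} + \frac{63}{29} = \frac{4125}{377} \approx 10.942$)
$\left(238 - r\right) + v{\left(14,-7 \right)} = \left(238 - \frac{4125}{377}\right) - 13 = \frac{85601}{377} - 13 = \frac{80700}{377}$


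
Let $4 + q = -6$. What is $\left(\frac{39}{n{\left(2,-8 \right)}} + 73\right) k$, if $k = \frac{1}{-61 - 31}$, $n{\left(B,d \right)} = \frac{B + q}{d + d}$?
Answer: $- \frac{151}{92} \approx -1.6413$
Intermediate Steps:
$q = -10$ ($q = -4 - 6 = -10$)
$n{\left(B,d \right)} = \frac{-10 + B}{2 d}$ ($n{\left(B,d \right)} = \frac{B - 10}{d + d} = \frac{-10 + B}{2 d}$)
$k = - \frac{1}{92}$ ($k = \frac{1}{-92} = - \frac{1}{92} \approx -0.01087$)
$\left(\frac{39}{n{\left(2,-8 \right)}} + 73\right) k = \left(\frac{39}{\frac{1}{2} \frac{1}{-8} \left(-10 + 2\right)} + 73\right) \left(- \frac{1}{92}\right) = \left(\frac{39}{\frac{1}{2} \left(- \frac{1}{8}\right) \left(-8\right)} + 73\right) \left(- \frac{1}{92}\right) = \left(39 \frac{1}{\frac{1}{2}} + 73\right) \left(- \frac{1}{92}\right) = \left(39 \cdot 2 + 73\right) \left(- \frac{1}{92}\right) = \left(78 + 73\right) \left(- \frac{1}{92}\right) = 151 \left(- \frac{1}{92}\right) = - \frac{151}{92}$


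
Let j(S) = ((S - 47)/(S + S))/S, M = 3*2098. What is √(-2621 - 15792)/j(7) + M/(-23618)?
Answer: -3147/11809 - 49*I*√18413/20 ≈ -0.26649 - 332.45*I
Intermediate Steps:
M = 6294
j(S) = (-47 + S)/(2*S²) (j(S) = ((-47 + S)/((2*S)))/S = ((-47 + S)*(1/(2*S)))/S = ((-47 + S)/(2*S))/S = (-47 + S)/(2*S²))
√(-2621 - 15792)/j(7) + M/(-23618) = √(-2621 - 15792)/(((½)*(-47 + 7)/7²)) + 6294/(-23618) = √(-18413)/(((½)*(1/49)*(-40))) + 6294*(-1/23618) = (I*√18413)/(-20/49) - 3147/11809 = (I*√18413)*(-49/20) - 3147/11809 = -49*I*√18413/20 - 3147/11809 = -3147/11809 - 49*I*√18413/20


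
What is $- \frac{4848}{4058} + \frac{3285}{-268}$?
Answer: $- \frac{7314897}{543772} \approx -13.452$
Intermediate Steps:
$- \frac{4848}{4058} + \frac{3285}{-268} = \left(-4848\right) \frac{1}{4058} + 3285 \left(- \frac{1}{268}\right) = - \frac{2424}{2029} - \frac{3285}{268} = - \frac{7314897}{543772}$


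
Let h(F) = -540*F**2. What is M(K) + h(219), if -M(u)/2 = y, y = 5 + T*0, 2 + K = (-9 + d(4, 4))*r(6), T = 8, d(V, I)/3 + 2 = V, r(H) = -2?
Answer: -25898950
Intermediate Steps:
d(V, I) = -6 + 3*V
K = 4 (K = -2 + (-9 + (-6 + 3*4))*(-2) = -2 + (-9 + (-6 + 12))*(-2) = -2 + (-9 + 6)*(-2) = -2 - 3*(-2) = -2 + 6 = 4)
y = 5 (y = 5 + 8*0 = 5 + 0 = 5)
M(u) = -10 (M(u) = -2*5 = -10)
M(K) + h(219) = -10 - 540*219**2 = -10 - 540*47961 = -10 - 25898940 = -25898950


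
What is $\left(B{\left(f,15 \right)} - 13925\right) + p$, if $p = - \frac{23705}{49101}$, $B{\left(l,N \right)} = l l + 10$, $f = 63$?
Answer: $- \frac{488382251}{49101} \approx -9946.5$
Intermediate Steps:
$B{\left(l,N \right)} = 10 + l^{2}$ ($B{\left(l,N \right)} = l^{2} + 10 = 10 + l^{2}$)
$p = - \frac{23705}{49101}$ ($p = \left(-23705\right) \frac{1}{49101} = - \frac{23705}{49101} \approx -0.48278$)
$\left(B{\left(f,15 \right)} - 13925\right) + p = \left(\left(10 + 63^{2}\right) - 13925\right) - \frac{23705}{49101} = \left(\left(10 + 3969\right) - 13925\right) - \frac{23705}{49101} = \left(3979 - 13925\right) - \frac{23705}{49101} = -9946 - \frac{23705}{49101} = - \frac{488382251}{49101}$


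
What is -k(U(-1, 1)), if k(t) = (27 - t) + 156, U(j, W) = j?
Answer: -184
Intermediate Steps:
k(t) = 183 - t
-k(U(-1, 1)) = -(183 - 1*(-1)) = -(183 + 1) = -1*184 = -184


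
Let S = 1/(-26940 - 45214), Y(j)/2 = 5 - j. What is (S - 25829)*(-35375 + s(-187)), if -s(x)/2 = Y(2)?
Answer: 65949536958129/72154 ≈ 9.1401e+8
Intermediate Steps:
Y(j) = 10 - 2*j (Y(j) = 2*(5 - j) = 10 - 2*j)
s(x) = -12 (s(x) = -2*(10 - 2*2) = -2*(10 - 4) = -2*6 = -12)
S = -1/72154 (S = 1/(-72154) = -1/72154 ≈ -1.3859e-5)
(S - 25829)*(-35375 + s(-187)) = (-1/72154 - 25829)*(-35375 - 12) = -1863665667/72154*(-35387) = 65949536958129/72154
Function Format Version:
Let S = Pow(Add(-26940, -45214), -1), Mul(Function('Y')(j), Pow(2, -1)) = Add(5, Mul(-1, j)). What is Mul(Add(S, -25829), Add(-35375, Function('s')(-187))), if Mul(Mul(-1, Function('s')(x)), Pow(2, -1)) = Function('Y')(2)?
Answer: Rational(65949536958129, 72154) ≈ 9.1401e+8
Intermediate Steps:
Function('Y')(j) = Add(10, Mul(-2, j)) (Function('Y')(j) = Mul(2, Add(5, Mul(-1, j))) = Add(10, Mul(-2, j)))
Function('s')(x) = -12 (Function('s')(x) = Mul(-2, Add(10, Mul(-2, 2))) = Mul(-2, Add(10, -4)) = Mul(-2, 6) = -12)
S = Rational(-1, 72154) (S = Pow(-72154, -1) = Rational(-1, 72154) ≈ -1.3859e-5)
Mul(Add(S, -25829), Add(-35375, Function('s')(-187))) = Mul(Add(Rational(-1, 72154), -25829), Add(-35375, -12)) = Mul(Rational(-1863665667, 72154), -35387) = Rational(65949536958129, 72154)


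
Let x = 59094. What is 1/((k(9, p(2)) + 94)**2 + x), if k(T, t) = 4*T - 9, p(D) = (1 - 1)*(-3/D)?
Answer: 1/73735 ≈ 1.3562e-5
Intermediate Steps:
p(D) = 0 (p(D) = 0*(-3/D) = 0)
k(T, t) = -9 + 4*T
1/((k(9, p(2)) + 94)**2 + x) = 1/(((-9 + 4*9) + 94)**2 + 59094) = 1/(((-9 + 36) + 94)**2 + 59094) = 1/((27 + 94)**2 + 59094) = 1/(121**2 + 59094) = 1/(14641 + 59094) = 1/73735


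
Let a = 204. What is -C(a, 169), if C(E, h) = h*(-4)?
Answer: 676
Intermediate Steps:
C(E, h) = -4*h
-C(a, 169) = -(-4)*169 = -1*(-676) = 676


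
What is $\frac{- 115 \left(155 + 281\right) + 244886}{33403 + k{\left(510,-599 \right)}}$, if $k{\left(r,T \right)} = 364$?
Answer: $\frac{194746}{33767} \approx 5.7673$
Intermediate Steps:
$\frac{- 115 \left(155 + 281\right) + 244886}{33403 + k{\left(510,-599 \right)}} = \frac{- 115 \left(155 + 281\right) + 244886}{33403 + 364} = \frac{\left(-115\right) 436 + 244886}{33767} = \left(-50140 + 244886\right) \frac{1}{33767} = 194746 \cdot \frac{1}{33767} = \frac{194746}{33767}$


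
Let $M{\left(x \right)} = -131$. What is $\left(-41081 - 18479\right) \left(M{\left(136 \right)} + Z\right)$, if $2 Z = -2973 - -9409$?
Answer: $-183861720$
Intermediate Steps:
$Z = 3218$ ($Z = \frac{-2973 - -9409}{2} = \frac{-2973 + 9409}{2} = \frac{1}{2} \cdot 6436 = 3218$)
$\left(-41081 - 18479\right) \left(M{\left(136 \right)} + Z\right) = \left(-41081 - 18479\right) \left(-131 + 3218\right) = \left(-59560\right) 3087 = -183861720$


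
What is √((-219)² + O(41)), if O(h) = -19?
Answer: √47942 ≈ 218.96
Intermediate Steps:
√((-219)² + O(41)) = √((-219)² - 19) = √(47961 - 19) = √47942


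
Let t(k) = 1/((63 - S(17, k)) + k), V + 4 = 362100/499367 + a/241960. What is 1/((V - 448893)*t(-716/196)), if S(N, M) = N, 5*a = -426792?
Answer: -156697307243125/1661062046489016542 ≈ -9.4336e-5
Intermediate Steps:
a = -426792/5 (a = (1/5)*(-426792) = -426792/5 ≈ -85358.)
V = -273949255883/75516774575 (V = -4 + (362100/499367 - 426792/5/241960) = -4 + (362100*(1/499367) - 426792/5*1/241960) = -4 + (362100/499367 - 53349/151225) = -4 + 28117842417/75516774575 = -273949255883/75516774575 ≈ -3.6277)
t(k) = 1/(46 + k) (t(k) = 1/((63 - 1*17) + k) = 1/((63 - 17) + k) = 1/(46 + k))
1/((V - 448893)*t(-716/196)) = 1/((-273949255883/75516774575 - 448893)*(1/(46 - 716/196))) = 1/((-33899225438551358/75516774575)*(1/(46 - 716*1/196))) = -75516774575/(33899225438551358*(1/(46 - 179/49))) = -75516774575/(33899225438551358*(1/(2075/49))) = -75516774575/(33899225438551358*49/2075) = -75516774575/33899225438551358*2075/49 = -156697307243125/1661062046489016542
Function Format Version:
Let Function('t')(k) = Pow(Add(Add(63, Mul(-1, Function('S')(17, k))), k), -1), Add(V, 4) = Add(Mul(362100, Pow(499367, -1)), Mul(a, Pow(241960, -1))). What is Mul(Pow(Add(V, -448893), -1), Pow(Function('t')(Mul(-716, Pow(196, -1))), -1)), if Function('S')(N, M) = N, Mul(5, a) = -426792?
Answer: Rational(-156697307243125, 1661062046489016542) ≈ -9.4336e-5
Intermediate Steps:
a = Rational(-426792, 5) (a = Mul(Rational(1, 5), -426792) = Rational(-426792, 5) ≈ -85358.)
V = Rational(-273949255883, 75516774575) (V = Add(-4, Add(Mul(362100, Pow(499367, -1)), Mul(Rational(-426792, 5), Pow(241960, -1)))) = Add(-4, Add(Mul(362100, Rational(1, 499367)), Mul(Rational(-426792, 5), Rational(1, 241960)))) = Add(-4, Add(Rational(362100, 499367), Rational(-53349, 151225))) = Add(-4, Rational(28117842417, 75516774575)) = Rational(-273949255883, 75516774575) ≈ -3.6277)
Function('t')(k) = Pow(Add(46, k), -1) (Function('t')(k) = Pow(Add(Add(63, Mul(-1, 17)), k), -1) = Pow(Add(Add(63, -17), k), -1) = Pow(Add(46, k), -1))
Mul(Pow(Add(V, -448893), -1), Pow(Function('t')(Mul(-716, Pow(196, -1))), -1)) = Mul(Pow(Add(Rational(-273949255883, 75516774575), -448893), -1), Pow(Pow(Add(46, Mul(-716, Pow(196, -1))), -1), -1)) = Mul(Pow(Rational(-33899225438551358, 75516774575), -1), Pow(Pow(Add(46, Mul(-716, Rational(1, 196))), -1), -1)) = Mul(Rational(-75516774575, 33899225438551358), Pow(Pow(Add(46, Rational(-179, 49)), -1), -1)) = Mul(Rational(-75516774575, 33899225438551358), Pow(Pow(Rational(2075, 49), -1), -1)) = Mul(Rational(-75516774575, 33899225438551358), Pow(Rational(49, 2075), -1)) = Mul(Rational(-75516774575, 33899225438551358), Rational(2075, 49)) = Rational(-156697307243125, 1661062046489016542)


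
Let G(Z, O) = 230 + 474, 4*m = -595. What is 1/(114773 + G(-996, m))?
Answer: 1/115477 ≈ 8.6597e-6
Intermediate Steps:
m = -595/4 (m = (¼)*(-595) = -595/4 ≈ -148.75)
G(Z, O) = 704
1/(114773 + G(-996, m)) = 1/(114773 + 704) = 1/115477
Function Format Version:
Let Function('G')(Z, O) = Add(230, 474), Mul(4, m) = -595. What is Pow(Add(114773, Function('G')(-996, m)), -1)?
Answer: Rational(1, 115477) ≈ 8.6597e-6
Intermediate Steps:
m = Rational(-595, 4) (m = Mul(Rational(1, 4), -595) = Rational(-595, 4) ≈ -148.75)
Function('G')(Z, O) = 704
Pow(Add(114773, Function('G')(-996, m)), -1) = Pow(Add(114773, 704), -1) = Pow(115477, -1) = Rational(1, 115477)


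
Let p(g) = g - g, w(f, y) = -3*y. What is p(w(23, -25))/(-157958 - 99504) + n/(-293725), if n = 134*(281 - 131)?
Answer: -804/11749 ≈ -0.068431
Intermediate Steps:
p(g) = 0
n = 20100 (n = 134*150 = 20100)
p(w(23, -25))/(-157958 - 99504) + n/(-293725) = 0/(-157958 - 99504) + 20100/(-293725) = 0/(-257462) + 20100*(-1/293725) = 0*(-1/257462) - 804/11749 = 0 - 804/11749 = -804/11749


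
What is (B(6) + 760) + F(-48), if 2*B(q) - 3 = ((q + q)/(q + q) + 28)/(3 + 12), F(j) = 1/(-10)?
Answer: 22871/30 ≈ 762.37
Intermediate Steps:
F(j) = -⅒ (F(j) = 1*(-⅒) = -⅒)
B(q) = 37/15 (B(q) = 3/2 + (((q + q)/(q + q) + 28)/(3 + 12))/2 = 3/2 + (((2*q)/((2*q)) + 28)/15)/2 = 3/2 + (((2*q)*(1/(2*q)) + 28)*(1/15))/2 = 3/2 + ((1 + 28)*(1/15))/2 = 3/2 + (29*(1/15))/2 = 3/2 + (½)*(29/15) = 3/2 + 29/30 = 37/15)
(B(6) + 760) + F(-48) = (37/15 + 760) - ⅒ = 11437/15 - ⅒ = 22871/30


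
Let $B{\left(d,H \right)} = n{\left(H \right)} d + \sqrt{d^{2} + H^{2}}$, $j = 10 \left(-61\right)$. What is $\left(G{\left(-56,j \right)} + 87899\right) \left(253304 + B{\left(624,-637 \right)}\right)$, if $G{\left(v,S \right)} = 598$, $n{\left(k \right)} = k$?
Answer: $-12759851448 + 1150461 \sqrt{4705} \approx -1.2681 \cdot 10^{10}$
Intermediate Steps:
$j = -610$
$B{\left(d,H \right)} = \sqrt{H^{2} + d^{2}} + H d$ ($B{\left(d,H \right)} = H d + \sqrt{d^{2} + H^{2}} = H d + \sqrt{H^{2} + d^{2}} = \sqrt{H^{2} + d^{2}} + H d$)
$\left(G{\left(-56,j \right)} + 87899\right) \left(253304 + B{\left(624,-637 \right)}\right) = \left(598 + 87899\right) \left(253304 + \left(\sqrt{\left(-637\right)^{2} + 624^{2}} - 397488\right)\right) = 88497 \left(253304 - \left(397488 - \sqrt{405769 + 389376}\right)\right) = 88497 \left(253304 - \left(397488 - \sqrt{795145}\right)\right) = 88497 \left(253304 - \left(397488 - 13 \sqrt{4705}\right)\right) = 88497 \left(-144184 + 13 \sqrt{4705}\right) = -12759851448 + 1150461 \sqrt{4705}$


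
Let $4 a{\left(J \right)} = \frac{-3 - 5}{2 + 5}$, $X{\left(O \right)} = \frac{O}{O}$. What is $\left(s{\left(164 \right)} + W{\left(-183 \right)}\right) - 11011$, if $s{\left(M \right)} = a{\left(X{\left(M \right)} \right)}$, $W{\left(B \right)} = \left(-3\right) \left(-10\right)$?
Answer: $- \frac{76869}{7} \approx -10981.0$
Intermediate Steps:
$W{\left(B \right)} = 30$
$X{\left(O \right)} = 1$
$a{\left(J \right)} = - \frac{2}{7}$ ($a{\left(J \right)} = \frac{\left(-3 - 5\right) \frac{1}{2 + 5}}{4} = \frac{\left(-8\right) \frac{1}{7}}{4} = \frac{1}{4} \left(- \frac{8}{7}\right) = - \frac{2}{7}$)
$s{\left(M \right)} = - \frac{2}{7}$
$\left(s{\left(164 \right)} + W{\left(-183 \right)}\right) - 11011 = \left(- \frac{2}{7} + 30\right) - 11011 = \frac{208}{7} - 11011 = - \frac{76869}{7}$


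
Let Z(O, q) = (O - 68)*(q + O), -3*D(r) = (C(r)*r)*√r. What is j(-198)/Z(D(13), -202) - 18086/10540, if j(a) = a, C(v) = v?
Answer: -16742843618707/7048622834030 + 243937980*√13/1337499589 ≈ -1.7177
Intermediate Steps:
D(r) = -r^(5/2)/3 (D(r) = -r*r*√r/3 = -r²*√r/3 = -r^(5/2)/3)
Z(O, q) = (-68 + O)*(O + q)
j(-198)/Z(D(13), -202) - 18086/10540 = -198/((-169*√13/3)² - (-68)*13^(5/2)/3 - 68*(-202) - 169*√13/3*(-202)) - 18086/10540 = -198/((-169*√13/3)² - (-68)*169*√13/3 + 13736 - 169*√13/3*(-202)) - 18086*1/10540 = -198/((-169*√13/3)² - (-11492)*√13/3 + 13736 - 169*√13/3*(-202)) - 9043/5270 = -198/(371293/9 + 11492*√13/3 + 13736 + 34138*√13/3) - 9043/5270 = -198/(494917/9 + 15210*√13) - 9043/5270 = -9043/5270 - 198/(494917/9 + 15210*√13)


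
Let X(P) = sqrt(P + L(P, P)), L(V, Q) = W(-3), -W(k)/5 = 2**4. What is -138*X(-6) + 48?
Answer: 48 - 138*I*sqrt(86) ≈ 48.0 - 1279.8*I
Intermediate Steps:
W(k) = -80 (W(k) = -5*2**4 = -5*16 = -80)
L(V, Q) = -80
X(P) = sqrt(-80 + P) (X(P) = sqrt(P - 80) = sqrt(-80 + P))
-138*X(-6) + 48 = -138*sqrt(-80 - 6) + 48 = -138*I*sqrt(86) + 48 = 48 - 138*I*sqrt(86)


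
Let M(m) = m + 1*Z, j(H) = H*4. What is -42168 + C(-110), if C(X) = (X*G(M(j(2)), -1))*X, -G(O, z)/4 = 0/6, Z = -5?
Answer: -42168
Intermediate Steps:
j(H) = 4*H
M(m) = -5 + m (M(m) = m + 1*(-5) = m - 5 = -5 + m)
G(O, z) = 0 (G(O, z) = -0/6 = -4*0 = 0)
C(X) = 0 (C(X) = (X*0)*X = 0*X = 0)
-42168 + C(-110) = -42168 + 0 = -42168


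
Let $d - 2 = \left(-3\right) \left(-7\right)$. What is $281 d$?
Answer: $6463$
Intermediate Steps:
$d = 23$ ($d = 2 - -21 = 2 + 21 = 23$)
$281 d = 281 \cdot 23 = 6463$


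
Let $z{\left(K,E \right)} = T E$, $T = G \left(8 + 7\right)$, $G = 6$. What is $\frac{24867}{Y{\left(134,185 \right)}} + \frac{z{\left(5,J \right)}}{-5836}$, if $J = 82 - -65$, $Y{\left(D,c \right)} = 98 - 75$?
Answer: $\frac{72409761}{67114} \approx 1078.9$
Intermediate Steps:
$Y{\left(D,c \right)} = 23$
$J = 147$ ($J = 82 + 65 = 147$)
$T = 90$ ($T = 6 \left(8 + 7\right) = 6 \cdot 15 = 90$)
$z{\left(K,E \right)} = 90 E$
$\frac{24867}{Y{\left(134,185 \right)}} + \frac{z{\left(5,J \right)}}{-5836} = \frac{24867}{23} + \frac{90 \cdot 147}{-5836} = 24867 \cdot \frac{1}{23} + 13230 \left(- \frac{1}{5836}\right) = \frac{24867}{23} - \frac{6615}{2918} = \frac{72409761}{67114}$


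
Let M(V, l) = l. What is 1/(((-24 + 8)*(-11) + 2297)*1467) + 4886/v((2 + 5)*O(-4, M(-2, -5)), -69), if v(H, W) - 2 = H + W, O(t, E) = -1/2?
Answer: -11817250237/170510877 ≈ -69.305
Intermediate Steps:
O(t, E) = -1/2 (O(t, E) = -1*1/2 = -1/2)
v(H, W) = 2 + H + W (v(H, W) = 2 + (H + W) = 2 + H + W)
1/(((-24 + 8)*(-11) + 2297)*1467) + 4886/v((2 + 5)*O(-4, M(-2, -5)), -69) = 1/(((-24 + 8)*(-11) + 2297)*1467) + 4886/(2 + (2 + 5)*(-1/2) - 69) = (1/1467)/(-16*(-11) + 2297) + 4886/(2 + 7*(-1/2) - 69) = (1/1467)/(176 + 2297) + 4886/(2 - 7/2 - 69) = (1/1467)/2473 + 4886/(-141/2) = (1/2473)*(1/1467) + 4886*(-2/141) = 1/3627891 - 9772/141 = -11817250237/170510877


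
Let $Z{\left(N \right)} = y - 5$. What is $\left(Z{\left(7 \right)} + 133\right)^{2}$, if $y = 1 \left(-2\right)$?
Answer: $15876$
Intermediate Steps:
$y = -2$
$Z{\left(N \right)} = -7$ ($Z{\left(N \right)} = -2 - 5 = -7$)
$\left(Z{\left(7 \right)} + 133\right)^{2} = \left(-7 + 133\right)^{2} = 126^{2} = 15876$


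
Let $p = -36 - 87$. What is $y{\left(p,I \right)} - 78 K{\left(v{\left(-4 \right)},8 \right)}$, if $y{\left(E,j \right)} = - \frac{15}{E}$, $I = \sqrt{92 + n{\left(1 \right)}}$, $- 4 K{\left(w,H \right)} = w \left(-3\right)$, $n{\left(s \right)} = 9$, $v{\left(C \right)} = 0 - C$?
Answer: $- \frac{9589}{41} \approx -233.88$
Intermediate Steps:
$v{\left(C \right)} = - C$
$K{\left(w,H \right)} = \frac{3 w}{4}$ ($K{\left(w,H \right)} = - \frac{w \left(-3\right)}{4} = - \frac{\left(-3\right) w}{4} = \frac{3 w}{4}$)
$p = -123$ ($p = -36 - 87 = -123$)
$I = \sqrt{101}$ ($I = \sqrt{92 + 9} = \sqrt{101} \approx 10.05$)
$y{\left(p,I \right)} - 78 K{\left(v{\left(-4 \right)},8 \right)} = - \frac{15}{-123} - 78 \frac{3 \left(\left(-1\right) \left(-4\right)\right)}{4} = \left(-15\right) \left(- \frac{1}{123}\right) - 78 \cdot \frac{3}{4} \cdot 4 = \frac{5}{41} - 78 \cdot 3 = \frac{5}{41} - 234 = - \frac{9589}{41}$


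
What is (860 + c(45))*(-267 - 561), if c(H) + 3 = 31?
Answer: -735264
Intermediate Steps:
c(H) = 28 (c(H) = -3 + 31 = 28)
(860 + c(45))*(-267 - 561) = (860 + 28)*(-267 - 561) = 888*(-828) = -735264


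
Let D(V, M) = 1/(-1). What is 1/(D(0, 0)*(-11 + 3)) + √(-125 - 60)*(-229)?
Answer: ⅛ - 229*I*√185 ≈ 0.125 - 3114.7*I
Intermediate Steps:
D(V, M) = -1
1/(D(0, 0)*(-11 + 3)) + √(-125 - 60)*(-229) = 1/(-(-11 + 3)) + √(-125 - 60)*(-229) = 1/(-1*(-8)) + √(-185)*(-229) = 1/8 + (I*√185)*(-229) = ⅛ - 229*I*√185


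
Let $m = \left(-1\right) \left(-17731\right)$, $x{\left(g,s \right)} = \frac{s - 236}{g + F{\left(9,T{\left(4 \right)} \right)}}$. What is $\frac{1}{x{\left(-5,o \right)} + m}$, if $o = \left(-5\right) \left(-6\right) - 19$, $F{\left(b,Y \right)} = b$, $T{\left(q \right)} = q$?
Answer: $\frac{4}{70699} \approx 5.6578 \cdot 10^{-5}$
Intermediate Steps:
$o = 11$ ($o = 30 - 19 = 11$)
$x{\left(g,s \right)} = \frac{-236 + s}{9 + g}$ ($x{\left(g,s \right)} = \frac{s - 236}{g + 9} = \frac{-236 + s}{9 + g}$)
$m = 17731$
$\frac{1}{x{\left(-5,o \right)} + m} = \frac{1}{\frac{-236 + 11}{9 - 5} + 17731} = \frac{1}{\frac{1}{4} \left(-225\right) + 17731} = \frac{1}{- \frac{225}{4} + 17731} = \frac{1}{\frac{70699}{4}} = \frac{4}{70699}$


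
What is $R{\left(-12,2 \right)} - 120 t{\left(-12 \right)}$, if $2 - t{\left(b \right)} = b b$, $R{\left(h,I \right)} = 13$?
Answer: $17053$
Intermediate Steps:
$t{\left(b \right)} = 2 - b^{2}$ ($t{\left(b \right)} = 2 - b b = 2 - b^{2}$)
$R{\left(-12,2 \right)} - 120 t{\left(-12 \right)} = 13 - 120 \left(2 - \left(-12\right)^{2}\right) = 13 - 120 \left(2 - 144\right) = 13 - -17040 = 13 + 17040 = 17053$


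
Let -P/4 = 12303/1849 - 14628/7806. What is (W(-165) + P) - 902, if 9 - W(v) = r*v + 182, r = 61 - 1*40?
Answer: 5703268746/2405549 ≈ 2370.9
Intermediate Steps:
r = 21 (r = 61 - 40 = 21)
W(v) = -173 - 21*v (W(v) = 9 - (21*v + 182) = 9 - (182 + 21*v) = 9 + (-182 - 21*v) = -173 - 21*v)
P = -45993364/2405549 (P = -4*(12303/1849 - 14628/7806) = -4*(12303*(1/1849) - 14628*1/7806) = -4*(12303/1849 - 2438/1301) = -4*11498341/2405549 = -45993364/2405549 ≈ -19.120)
(W(-165) + P) - 902 = ((-173 - 21*(-165)) - 45993364/2405549) - 902 = ((-173 + 3465) - 45993364/2405549) - 902 = (3292 - 45993364/2405549) - 902 = 7873073944/2405549 - 902 = 5703268746/2405549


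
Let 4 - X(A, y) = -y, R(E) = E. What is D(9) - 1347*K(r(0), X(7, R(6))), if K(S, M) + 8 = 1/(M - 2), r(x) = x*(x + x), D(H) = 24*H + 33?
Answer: 86853/8 ≈ 10857.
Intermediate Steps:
D(H) = 33 + 24*H
r(x) = 2*x² (r(x) = x*(2*x) = 2*x²)
X(A, y) = 4 + y (X(A, y) = 4 - (-1)*y = 4 + y)
K(S, M) = -8 + 1/(-2 + M) (K(S, M) = -8 + 1/(M - 2) = -8 + 1/(-2 + M))
D(9) - 1347*K(r(0), X(7, R(6))) = (33 + 24*9) - 1347*(17 - 8*(4 + 6))/(-2 + (4 + 6)) = (33 + 216) - 1347*(17 - 8*10)/(-2 + 10) = 249 - 1347*(17 - 80)/8 = 249 - 1347*(-63)/8 = 249 - 1347*(-63/8) = 249 + 84861/8 = 86853/8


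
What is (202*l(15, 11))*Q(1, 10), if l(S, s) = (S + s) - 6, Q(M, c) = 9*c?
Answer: 363600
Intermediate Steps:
l(S, s) = -6 + S + s
(202*l(15, 11))*Q(1, 10) = (202*(-6 + 15 + 11))*(9*10) = (202*20)*90 = 4040*90 = 363600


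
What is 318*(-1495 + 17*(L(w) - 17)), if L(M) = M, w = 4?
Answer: -545688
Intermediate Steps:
318*(-1495 + 17*(L(w) - 17)) = 318*(-1495 + 17*(4 - 17)) = 318*(-1495 + 17*(-13)) = 318*(-1495 - 221) = 318*(-1716) = -545688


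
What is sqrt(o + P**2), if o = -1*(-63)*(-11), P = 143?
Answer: 2*sqrt(4939) ≈ 140.56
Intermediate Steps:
o = -693 (o = 63*(-11) = -693)
sqrt(o + P**2) = sqrt(-693 + 143**2) = sqrt(-693 + 20449) = sqrt(19756) = 2*sqrt(4939)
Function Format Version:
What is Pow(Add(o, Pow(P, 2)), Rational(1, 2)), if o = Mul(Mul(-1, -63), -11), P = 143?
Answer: Mul(2, Pow(4939, Rational(1, 2))) ≈ 140.56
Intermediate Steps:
o = -693 (o = Mul(63, -11) = -693)
Pow(Add(o, Pow(P, 2)), Rational(1, 2)) = Pow(Add(-693, Pow(143, 2)), Rational(1, 2)) = Pow(Add(-693, 20449), Rational(1, 2)) = Pow(19756, Rational(1, 2)) = Mul(2, Pow(4939, Rational(1, 2)))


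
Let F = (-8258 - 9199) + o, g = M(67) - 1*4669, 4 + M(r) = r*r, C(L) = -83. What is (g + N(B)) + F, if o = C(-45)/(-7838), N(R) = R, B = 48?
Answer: -137893851/7838 ≈ -17593.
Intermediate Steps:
M(r) = -4 + r² (M(r) = -4 + r*r = -4 + r²)
o = 83/7838 (o = -83/(-7838) = -83*(-1/7838) = 83/7838 ≈ 0.010589)
g = -184 (g = (-4 + 67²) - 1*4669 = (-4 + 4489) - 4669 = 4485 - 4669 = -184)
F = -136827883/7838 (F = (-8258 - 9199) + 83/7838 = -17457 + 83/7838 = -136827883/7838 ≈ -17457.)
(g + N(B)) + F = (-184 + 48) - 136827883/7838 = -136 - 136827883/7838 = -137893851/7838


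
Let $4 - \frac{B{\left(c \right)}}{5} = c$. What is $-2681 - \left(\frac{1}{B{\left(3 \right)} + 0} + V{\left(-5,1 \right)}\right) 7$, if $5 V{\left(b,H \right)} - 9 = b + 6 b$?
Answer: $-2646$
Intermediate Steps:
$B{\left(c \right)} = 20 - 5 c$
$V{\left(b,H \right)} = \frac{9}{5} + \frac{7 b}{5}$ ($V{\left(b,H \right)} = \frac{9}{5} + \frac{b + 6 b}{5} = \frac{9}{5} + \frac{7 b}{5}$)
$-2681 - \left(\frac{1}{B{\left(3 \right)} + 0} + V{\left(-5,1 \right)}\right) 7 = -2681 - \left(\frac{1}{\left(20 - 15\right) + 0} + \left(\frac{9}{5} + \frac{7}{5} \left(-5\right)\right)\right) 7 = -2681 - \left(\frac{1}{\left(20 - 15\right) + 0} + \left(\frac{9}{5} - 7\right)\right) 7 = -2681 - \left(\frac{1}{5 + 0} - \frac{26}{5}\right) 7 = -2681 - \left(\frac{1}{5} - \frac{26}{5}\right) 7 = -2681 - \left(-5\right) 7 = -2681 - -35 = -2681 + 35 = -2646$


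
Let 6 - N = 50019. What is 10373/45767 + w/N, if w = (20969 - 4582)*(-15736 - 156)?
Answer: 11919261795317/2288944971 ≈ 5207.3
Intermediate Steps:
N = -50013 (N = 6 - 1*50019 = 6 - 50019 = -50013)
w = -260422204 (w = 16387*(-15892) = -260422204)
10373/45767 + w/N = 10373/45767 - 260422204/(-50013) = 10373*(1/45767) - 260422204*(-1/50013) = 10373/45767 + 260422204/50013 = 11919261795317/2288944971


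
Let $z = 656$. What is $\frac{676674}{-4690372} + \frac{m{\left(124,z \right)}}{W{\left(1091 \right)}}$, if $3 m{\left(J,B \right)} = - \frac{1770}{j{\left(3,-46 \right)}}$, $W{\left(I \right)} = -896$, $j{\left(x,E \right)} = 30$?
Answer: $- \frac{385541941}{3151929984} \approx -0.12232$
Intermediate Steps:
$m{\left(J,B \right)} = - \frac{59}{3}$ ($m{\left(J,B \right)} = \frac{\left(-1770\right) \frac{1}{30}}{3} = \frac{1}{3} \left(-59\right) = - \frac{59}{3}$)
$\frac{676674}{-4690372} + \frac{m{\left(124,z \right)}}{W{\left(1091 \right)}} = \frac{676674}{-4690372} - \frac{59}{3 \left(-896\right)} = 676674 \left(- \frac{1}{4690372}\right) - - \frac{59}{2688} = - \frac{338337}{2345186} + \frac{59}{2688} = - \frac{385541941}{3151929984}$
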